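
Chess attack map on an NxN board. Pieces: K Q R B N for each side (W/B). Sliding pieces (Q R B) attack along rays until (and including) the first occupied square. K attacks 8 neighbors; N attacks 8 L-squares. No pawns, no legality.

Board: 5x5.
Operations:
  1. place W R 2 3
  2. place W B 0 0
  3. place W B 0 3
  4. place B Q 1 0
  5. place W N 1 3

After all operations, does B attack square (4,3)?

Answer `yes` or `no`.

Op 1: place WR@(2,3)
Op 2: place WB@(0,0)
Op 3: place WB@(0,3)
Op 4: place BQ@(1,0)
Op 5: place WN@(1,3)
Per-piece attacks for B:
  BQ@(1,0): attacks (1,1) (1,2) (1,3) (2,0) (3,0) (4,0) (0,0) (2,1) (3,2) (4,3) (0,1) [ray(0,1) blocked at (1,3); ray(-1,0) blocked at (0,0)]
B attacks (4,3): yes

Answer: yes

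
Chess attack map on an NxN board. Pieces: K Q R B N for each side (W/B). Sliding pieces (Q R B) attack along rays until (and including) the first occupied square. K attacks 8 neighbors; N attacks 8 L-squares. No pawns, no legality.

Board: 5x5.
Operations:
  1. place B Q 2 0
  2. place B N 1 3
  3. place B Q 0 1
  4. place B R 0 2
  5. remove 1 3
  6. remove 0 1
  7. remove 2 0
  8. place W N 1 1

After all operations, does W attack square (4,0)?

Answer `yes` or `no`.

Answer: no

Derivation:
Op 1: place BQ@(2,0)
Op 2: place BN@(1,3)
Op 3: place BQ@(0,1)
Op 4: place BR@(0,2)
Op 5: remove (1,3)
Op 6: remove (0,1)
Op 7: remove (2,0)
Op 8: place WN@(1,1)
Per-piece attacks for W:
  WN@(1,1): attacks (2,3) (3,2) (0,3) (3,0)
W attacks (4,0): no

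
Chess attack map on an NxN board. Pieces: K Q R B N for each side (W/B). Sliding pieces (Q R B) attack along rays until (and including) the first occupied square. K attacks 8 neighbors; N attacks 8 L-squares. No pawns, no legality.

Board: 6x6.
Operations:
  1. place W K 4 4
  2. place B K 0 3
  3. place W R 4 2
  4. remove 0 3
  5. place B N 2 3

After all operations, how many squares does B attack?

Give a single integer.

Op 1: place WK@(4,4)
Op 2: place BK@(0,3)
Op 3: place WR@(4,2)
Op 4: remove (0,3)
Op 5: place BN@(2,3)
Per-piece attacks for B:
  BN@(2,3): attacks (3,5) (4,4) (1,5) (0,4) (3,1) (4,2) (1,1) (0,2)
Union (8 distinct): (0,2) (0,4) (1,1) (1,5) (3,1) (3,5) (4,2) (4,4)

Answer: 8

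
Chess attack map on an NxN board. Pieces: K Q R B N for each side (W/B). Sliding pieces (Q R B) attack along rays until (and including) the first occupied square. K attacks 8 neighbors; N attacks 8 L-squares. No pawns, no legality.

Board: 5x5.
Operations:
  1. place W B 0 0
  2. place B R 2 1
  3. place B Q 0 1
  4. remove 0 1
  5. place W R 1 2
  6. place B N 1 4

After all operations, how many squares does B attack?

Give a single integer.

Answer: 10

Derivation:
Op 1: place WB@(0,0)
Op 2: place BR@(2,1)
Op 3: place BQ@(0,1)
Op 4: remove (0,1)
Op 5: place WR@(1,2)
Op 6: place BN@(1,4)
Per-piece attacks for B:
  BN@(1,4): attacks (2,2) (3,3) (0,2)
  BR@(2,1): attacks (2,2) (2,3) (2,4) (2,0) (3,1) (4,1) (1,1) (0,1)
Union (10 distinct): (0,1) (0,2) (1,1) (2,0) (2,2) (2,3) (2,4) (3,1) (3,3) (4,1)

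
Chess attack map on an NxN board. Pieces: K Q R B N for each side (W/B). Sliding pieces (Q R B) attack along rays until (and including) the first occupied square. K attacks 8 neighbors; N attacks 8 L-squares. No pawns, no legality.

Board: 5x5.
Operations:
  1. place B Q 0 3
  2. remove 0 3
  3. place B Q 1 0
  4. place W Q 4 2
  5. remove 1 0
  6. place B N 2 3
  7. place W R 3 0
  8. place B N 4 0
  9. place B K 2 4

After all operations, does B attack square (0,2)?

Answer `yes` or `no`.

Op 1: place BQ@(0,3)
Op 2: remove (0,3)
Op 3: place BQ@(1,0)
Op 4: place WQ@(4,2)
Op 5: remove (1,0)
Op 6: place BN@(2,3)
Op 7: place WR@(3,0)
Op 8: place BN@(4,0)
Op 9: place BK@(2,4)
Per-piece attacks for B:
  BN@(2,3): attacks (4,4) (0,4) (3,1) (4,2) (1,1) (0,2)
  BK@(2,4): attacks (2,3) (3,4) (1,4) (3,3) (1,3)
  BN@(4,0): attacks (3,2) (2,1)
B attacks (0,2): yes

Answer: yes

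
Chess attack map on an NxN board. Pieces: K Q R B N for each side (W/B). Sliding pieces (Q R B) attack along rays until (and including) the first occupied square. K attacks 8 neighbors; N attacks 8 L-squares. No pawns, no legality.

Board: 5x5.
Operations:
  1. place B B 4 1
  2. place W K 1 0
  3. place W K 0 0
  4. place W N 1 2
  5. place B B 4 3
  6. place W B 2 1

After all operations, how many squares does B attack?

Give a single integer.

Answer: 6

Derivation:
Op 1: place BB@(4,1)
Op 2: place WK@(1,0)
Op 3: place WK@(0,0)
Op 4: place WN@(1,2)
Op 5: place BB@(4,3)
Op 6: place WB@(2,1)
Per-piece attacks for B:
  BB@(4,1): attacks (3,2) (2,3) (1,4) (3,0)
  BB@(4,3): attacks (3,4) (3,2) (2,1) [ray(-1,-1) blocked at (2,1)]
Union (6 distinct): (1,4) (2,1) (2,3) (3,0) (3,2) (3,4)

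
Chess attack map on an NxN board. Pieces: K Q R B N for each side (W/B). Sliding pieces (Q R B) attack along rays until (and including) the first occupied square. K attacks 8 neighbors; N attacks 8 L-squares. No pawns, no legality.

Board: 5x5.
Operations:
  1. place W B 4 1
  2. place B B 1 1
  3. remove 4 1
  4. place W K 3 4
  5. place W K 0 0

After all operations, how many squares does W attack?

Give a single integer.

Answer: 8

Derivation:
Op 1: place WB@(4,1)
Op 2: place BB@(1,1)
Op 3: remove (4,1)
Op 4: place WK@(3,4)
Op 5: place WK@(0,0)
Per-piece attacks for W:
  WK@(0,0): attacks (0,1) (1,0) (1,1)
  WK@(3,4): attacks (3,3) (4,4) (2,4) (4,3) (2,3)
Union (8 distinct): (0,1) (1,0) (1,1) (2,3) (2,4) (3,3) (4,3) (4,4)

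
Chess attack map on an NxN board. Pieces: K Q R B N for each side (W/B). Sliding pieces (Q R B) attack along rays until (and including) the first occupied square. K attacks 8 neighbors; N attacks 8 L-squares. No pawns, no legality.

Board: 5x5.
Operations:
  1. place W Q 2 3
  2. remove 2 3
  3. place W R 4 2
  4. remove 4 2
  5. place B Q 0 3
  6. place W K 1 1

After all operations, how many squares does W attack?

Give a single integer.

Op 1: place WQ@(2,3)
Op 2: remove (2,3)
Op 3: place WR@(4,2)
Op 4: remove (4,2)
Op 5: place BQ@(0,3)
Op 6: place WK@(1,1)
Per-piece attacks for W:
  WK@(1,1): attacks (1,2) (1,0) (2,1) (0,1) (2,2) (2,0) (0,2) (0,0)
Union (8 distinct): (0,0) (0,1) (0,2) (1,0) (1,2) (2,0) (2,1) (2,2)

Answer: 8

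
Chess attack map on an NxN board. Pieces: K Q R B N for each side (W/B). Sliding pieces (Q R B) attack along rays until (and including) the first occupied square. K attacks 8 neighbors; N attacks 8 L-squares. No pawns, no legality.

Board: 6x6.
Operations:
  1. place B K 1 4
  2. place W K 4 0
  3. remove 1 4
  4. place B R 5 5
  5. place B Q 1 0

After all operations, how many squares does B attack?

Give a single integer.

Answer: 22

Derivation:
Op 1: place BK@(1,4)
Op 2: place WK@(4,0)
Op 3: remove (1,4)
Op 4: place BR@(5,5)
Op 5: place BQ@(1,0)
Per-piece attacks for B:
  BQ@(1,0): attacks (1,1) (1,2) (1,3) (1,4) (1,5) (2,0) (3,0) (4,0) (0,0) (2,1) (3,2) (4,3) (5,4) (0,1) [ray(1,0) blocked at (4,0)]
  BR@(5,5): attacks (5,4) (5,3) (5,2) (5,1) (5,0) (4,5) (3,5) (2,5) (1,5) (0,5)
Union (22 distinct): (0,0) (0,1) (0,5) (1,1) (1,2) (1,3) (1,4) (1,5) (2,0) (2,1) (2,5) (3,0) (3,2) (3,5) (4,0) (4,3) (4,5) (5,0) (5,1) (5,2) (5,3) (5,4)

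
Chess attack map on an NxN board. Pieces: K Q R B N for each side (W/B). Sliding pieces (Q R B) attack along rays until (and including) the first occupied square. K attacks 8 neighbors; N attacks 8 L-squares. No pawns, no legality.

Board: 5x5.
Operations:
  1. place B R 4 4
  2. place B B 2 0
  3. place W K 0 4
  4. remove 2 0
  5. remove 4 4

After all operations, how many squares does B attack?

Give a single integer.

Answer: 0

Derivation:
Op 1: place BR@(4,4)
Op 2: place BB@(2,0)
Op 3: place WK@(0,4)
Op 4: remove (2,0)
Op 5: remove (4,4)
Per-piece attacks for B:
Union (0 distinct): (none)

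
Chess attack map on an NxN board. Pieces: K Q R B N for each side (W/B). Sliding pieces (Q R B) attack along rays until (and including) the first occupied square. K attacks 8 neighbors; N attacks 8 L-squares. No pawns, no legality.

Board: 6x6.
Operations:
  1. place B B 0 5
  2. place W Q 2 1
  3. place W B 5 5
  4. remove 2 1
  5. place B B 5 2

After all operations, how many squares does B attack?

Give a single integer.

Op 1: place BB@(0,5)
Op 2: place WQ@(2,1)
Op 3: place WB@(5,5)
Op 4: remove (2,1)
Op 5: place BB@(5,2)
Per-piece attacks for B:
  BB@(0,5): attacks (1,4) (2,3) (3,2) (4,1) (5,0)
  BB@(5,2): attacks (4,3) (3,4) (2,5) (4,1) (3,0)
Union (9 distinct): (1,4) (2,3) (2,5) (3,0) (3,2) (3,4) (4,1) (4,3) (5,0)

Answer: 9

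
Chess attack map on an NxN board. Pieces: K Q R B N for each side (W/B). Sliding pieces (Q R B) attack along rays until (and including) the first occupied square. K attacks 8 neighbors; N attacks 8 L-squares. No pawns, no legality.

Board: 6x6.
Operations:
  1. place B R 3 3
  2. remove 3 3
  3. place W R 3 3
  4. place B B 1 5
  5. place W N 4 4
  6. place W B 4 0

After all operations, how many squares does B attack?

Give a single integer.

Answer: 3

Derivation:
Op 1: place BR@(3,3)
Op 2: remove (3,3)
Op 3: place WR@(3,3)
Op 4: place BB@(1,5)
Op 5: place WN@(4,4)
Op 6: place WB@(4,0)
Per-piece attacks for B:
  BB@(1,5): attacks (2,4) (3,3) (0,4) [ray(1,-1) blocked at (3,3)]
Union (3 distinct): (0,4) (2,4) (3,3)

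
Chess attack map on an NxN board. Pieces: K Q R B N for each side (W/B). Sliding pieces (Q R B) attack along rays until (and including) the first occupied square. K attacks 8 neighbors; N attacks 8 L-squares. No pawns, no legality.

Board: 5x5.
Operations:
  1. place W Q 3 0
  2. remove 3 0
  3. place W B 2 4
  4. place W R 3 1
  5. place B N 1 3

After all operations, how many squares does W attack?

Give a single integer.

Answer: 10

Derivation:
Op 1: place WQ@(3,0)
Op 2: remove (3,0)
Op 3: place WB@(2,4)
Op 4: place WR@(3,1)
Op 5: place BN@(1,3)
Per-piece attacks for W:
  WB@(2,4): attacks (3,3) (4,2) (1,3) [ray(-1,-1) blocked at (1,3)]
  WR@(3,1): attacks (3,2) (3,3) (3,4) (3,0) (4,1) (2,1) (1,1) (0,1)
Union (10 distinct): (0,1) (1,1) (1,3) (2,1) (3,0) (3,2) (3,3) (3,4) (4,1) (4,2)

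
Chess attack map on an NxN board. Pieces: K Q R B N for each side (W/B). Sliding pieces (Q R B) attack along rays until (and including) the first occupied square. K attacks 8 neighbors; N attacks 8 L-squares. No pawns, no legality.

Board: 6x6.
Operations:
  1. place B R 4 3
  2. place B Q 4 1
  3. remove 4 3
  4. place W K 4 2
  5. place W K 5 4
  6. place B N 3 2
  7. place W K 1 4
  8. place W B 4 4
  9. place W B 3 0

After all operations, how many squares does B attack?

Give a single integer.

Answer: 16

Derivation:
Op 1: place BR@(4,3)
Op 2: place BQ@(4,1)
Op 3: remove (4,3)
Op 4: place WK@(4,2)
Op 5: place WK@(5,4)
Op 6: place BN@(3,2)
Op 7: place WK@(1,4)
Op 8: place WB@(4,4)
Op 9: place WB@(3,0)
Per-piece attacks for B:
  BN@(3,2): attacks (4,4) (5,3) (2,4) (1,3) (4,0) (5,1) (2,0) (1,1)
  BQ@(4,1): attacks (4,2) (4,0) (5,1) (3,1) (2,1) (1,1) (0,1) (5,2) (5,0) (3,2) (3,0) [ray(0,1) blocked at (4,2); ray(-1,1) blocked at (3,2); ray(-1,-1) blocked at (3,0)]
Union (16 distinct): (0,1) (1,1) (1,3) (2,0) (2,1) (2,4) (3,0) (3,1) (3,2) (4,0) (4,2) (4,4) (5,0) (5,1) (5,2) (5,3)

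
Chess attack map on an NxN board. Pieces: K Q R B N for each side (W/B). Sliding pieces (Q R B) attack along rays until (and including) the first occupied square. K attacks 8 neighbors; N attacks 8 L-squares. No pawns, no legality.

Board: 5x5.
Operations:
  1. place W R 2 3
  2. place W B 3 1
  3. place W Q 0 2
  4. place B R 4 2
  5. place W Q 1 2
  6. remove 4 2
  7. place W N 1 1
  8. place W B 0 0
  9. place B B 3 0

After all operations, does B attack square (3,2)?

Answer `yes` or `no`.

Answer: no

Derivation:
Op 1: place WR@(2,3)
Op 2: place WB@(3,1)
Op 3: place WQ@(0,2)
Op 4: place BR@(4,2)
Op 5: place WQ@(1,2)
Op 6: remove (4,2)
Op 7: place WN@(1,1)
Op 8: place WB@(0,0)
Op 9: place BB@(3,0)
Per-piece attacks for B:
  BB@(3,0): attacks (4,1) (2,1) (1,2) [ray(-1,1) blocked at (1,2)]
B attacks (3,2): no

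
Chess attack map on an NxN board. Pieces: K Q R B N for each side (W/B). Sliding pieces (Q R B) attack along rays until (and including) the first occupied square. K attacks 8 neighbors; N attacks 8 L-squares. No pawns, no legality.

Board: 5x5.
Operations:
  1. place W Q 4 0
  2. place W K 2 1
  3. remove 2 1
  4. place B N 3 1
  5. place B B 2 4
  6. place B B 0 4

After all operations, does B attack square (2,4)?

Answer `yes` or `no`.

Answer: no

Derivation:
Op 1: place WQ@(4,0)
Op 2: place WK@(2,1)
Op 3: remove (2,1)
Op 4: place BN@(3,1)
Op 5: place BB@(2,4)
Op 6: place BB@(0,4)
Per-piece attacks for B:
  BB@(0,4): attacks (1,3) (2,2) (3,1) [ray(1,-1) blocked at (3,1)]
  BB@(2,4): attacks (3,3) (4,2) (1,3) (0,2)
  BN@(3,1): attacks (4,3) (2,3) (1,2) (1,0)
B attacks (2,4): no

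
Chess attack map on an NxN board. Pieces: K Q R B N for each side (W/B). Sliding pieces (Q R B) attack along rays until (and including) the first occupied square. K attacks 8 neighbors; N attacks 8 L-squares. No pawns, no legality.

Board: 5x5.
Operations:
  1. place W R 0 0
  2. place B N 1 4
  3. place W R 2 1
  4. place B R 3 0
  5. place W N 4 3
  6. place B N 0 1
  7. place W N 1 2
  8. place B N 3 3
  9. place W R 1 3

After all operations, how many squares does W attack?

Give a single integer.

Answer: 16

Derivation:
Op 1: place WR@(0,0)
Op 2: place BN@(1,4)
Op 3: place WR@(2,1)
Op 4: place BR@(3,0)
Op 5: place WN@(4,3)
Op 6: place BN@(0,1)
Op 7: place WN@(1,2)
Op 8: place BN@(3,3)
Op 9: place WR@(1,3)
Per-piece attacks for W:
  WR@(0,0): attacks (0,1) (1,0) (2,0) (3,0) [ray(0,1) blocked at (0,1); ray(1,0) blocked at (3,0)]
  WN@(1,2): attacks (2,4) (3,3) (0,4) (2,0) (3,1) (0,0)
  WR@(1,3): attacks (1,4) (1,2) (2,3) (3,3) (0,3) [ray(0,1) blocked at (1,4); ray(0,-1) blocked at (1,2); ray(1,0) blocked at (3,3)]
  WR@(2,1): attacks (2,2) (2,3) (2,4) (2,0) (3,1) (4,1) (1,1) (0,1) [ray(-1,0) blocked at (0,1)]
  WN@(4,3): attacks (2,4) (3,1) (2,2)
Union (16 distinct): (0,0) (0,1) (0,3) (0,4) (1,0) (1,1) (1,2) (1,4) (2,0) (2,2) (2,3) (2,4) (3,0) (3,1) (3,3) (4,1)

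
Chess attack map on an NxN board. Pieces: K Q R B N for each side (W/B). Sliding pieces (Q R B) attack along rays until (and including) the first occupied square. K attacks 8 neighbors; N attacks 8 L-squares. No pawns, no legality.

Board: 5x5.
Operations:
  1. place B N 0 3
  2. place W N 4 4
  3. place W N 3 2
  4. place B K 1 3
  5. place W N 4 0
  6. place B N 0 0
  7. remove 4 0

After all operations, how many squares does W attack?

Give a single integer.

Op 1: place BN@(0,3)
Op 2: place WN@(4,4)
Op 3: place WN@(3,2)
Op 4: place BK@(1,3)
Op 5: place WN@(4,0)
Op 6: place BN@(0,0)
Op 7: remove (4,0)
Per-piece attacks for W:
  WN@(3,2): attacks (4,4) (2,4) (1,3) (4,0) (2,0) (1,1)
  WN@(4,4): attacks (3,2) (2,3)
Union (8 distinct): (1,1) (1,3) (2,0) (2,3) (2,4) (3,2) (4,0) (4,4)

Answer: 8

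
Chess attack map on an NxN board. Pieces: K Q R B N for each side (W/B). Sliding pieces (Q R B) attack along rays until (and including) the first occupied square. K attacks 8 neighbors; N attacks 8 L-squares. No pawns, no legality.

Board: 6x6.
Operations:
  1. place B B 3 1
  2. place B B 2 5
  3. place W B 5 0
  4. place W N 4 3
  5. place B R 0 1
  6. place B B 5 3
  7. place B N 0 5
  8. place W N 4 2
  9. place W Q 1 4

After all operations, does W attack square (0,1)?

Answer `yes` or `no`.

Op 1: place BB@(3,1)
Op 2: place BB@(2,5)
Op 3: place WB@(5,0)
Op 4: place WN@(4,3)
Op 5: place BR@(0,1)
Op 6: place BB@(5,3)
Op 7: place BN@(0,5)
Op 8: place WN@(4,2)
Op 9: place WQ@(1,4)
Per-piece attacks for W:
  WQ@(1,4): attacks (1,5) (1,3) (1,2) (1,1) (1,0) (2,4) (3,4) (4,4) (5,4) (0,4) (2,5) (2,3) (3,2) (4,1) (5,0) (0,5) (0,3) [ray(1,1) blocked at (2,5); ray(1,-1) blocked at (5,0); ray(-1,1) blocked at (0,5)]
  WN@(4,2): attacks (5,4) (3,4) (2,3) (5,0) (3,0) (2,1)
  WN@(4,3): attacks (5,5) (3,5) (2,4) (5,1) (3,1) (2,2)
  WB@(5,0): attacks (4,1) (3,2) (2,3) (1,4) [ray(-1,1) blocked at (1,4)]
W attacks (0,1): no

Answer: no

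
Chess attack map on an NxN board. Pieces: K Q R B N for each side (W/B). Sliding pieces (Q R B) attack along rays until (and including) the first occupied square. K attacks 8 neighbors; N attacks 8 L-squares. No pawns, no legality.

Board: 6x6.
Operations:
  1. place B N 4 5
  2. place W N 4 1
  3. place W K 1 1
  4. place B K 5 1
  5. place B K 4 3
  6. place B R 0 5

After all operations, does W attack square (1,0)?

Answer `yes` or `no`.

Op 1: place BN@(4,5)
Op 2: place WN@(4,1)
Op 3: place WK@(1,1)
Op 4: place BK@(5,1)
Op 5: place BK@(4,3)
Op 6: place BR@(0,5)
Per-piece attacks for W:
  WK@(1,1): attacks (1,2) (1,0) (2,1) (0,1) (2,2) (2,0) (0,2) (0,0)
  WN@(4,1): attacks (5,3) (3,3) (2,2) (2,0)
W attacks (1,0): yes

Answer: yes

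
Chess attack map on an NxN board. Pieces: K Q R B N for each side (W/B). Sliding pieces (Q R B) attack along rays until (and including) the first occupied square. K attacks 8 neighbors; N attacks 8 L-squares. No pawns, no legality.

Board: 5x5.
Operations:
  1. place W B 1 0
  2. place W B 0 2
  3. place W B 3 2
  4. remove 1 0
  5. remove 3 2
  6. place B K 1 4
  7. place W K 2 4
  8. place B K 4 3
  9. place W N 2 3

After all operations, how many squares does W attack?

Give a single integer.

Op 1: place WB@(1,0)
Op 2: place WB@(0,2)
Op 3: place WB@(3,2)
Op 4: remove (1,0)
Op 5: remove (3,2)
Op 6: place BK@(1,4)
Op 7: place WK@(2,4)
Op 8: place BK@(4,3)
Op 9: place WN@(2,3)
Per-piece attacks for W:
  WB@(0,2): attacks (1,3) (2,4) (1,1) (2,0) [ray(1,1) blocked at (2,4)]
  WN@(2,3): attacks (4,4) (0,4) (3,1) (4,2) (1,1) (0,2)
  WK@(2,4): attacks (2,3) (3,4) (1,4) (3,3) (1,3)
Union (13 distinct): (0,2) (0,4) (1,1) (1,3) (1,4) (2,0) (2,3) (2,4) (3,1) (3,3) (3,4) (4,2) (4,4)

Answer: 13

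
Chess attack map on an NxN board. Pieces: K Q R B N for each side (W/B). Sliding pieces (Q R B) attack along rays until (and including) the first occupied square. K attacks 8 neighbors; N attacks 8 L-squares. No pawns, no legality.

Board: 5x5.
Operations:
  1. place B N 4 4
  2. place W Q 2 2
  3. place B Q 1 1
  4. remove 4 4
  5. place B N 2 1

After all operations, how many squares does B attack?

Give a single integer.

Op 1: place BN@(4,4)
Op 2: place WQ@(2,2)
Op 3: place BQ@(1,1)
Op 4: remove (4,4)
Op 5: place BN@(2,1)
Per-piece attacks for B:
  BQ@(1,1): attacks (1,2) (1,3) (1,4) (1,0) (2,1) (0,1) (2,2) (2,0) (0,2) (0,0) [ray(1,0) blocked at (2,1); ray(1,1) blocked at (2,2)]
  BN@(2,1): attacks (3,3) (4,2) (1,3) (0,2) (4,0) (0,0)
Union (13 distinct): (0,0) (0,1) (0,2) (1,0) (1,2) (1,3) (1,4) (2,0) (2,1) (2,2) (3,3) (4,0) (4,2)

Answer: 13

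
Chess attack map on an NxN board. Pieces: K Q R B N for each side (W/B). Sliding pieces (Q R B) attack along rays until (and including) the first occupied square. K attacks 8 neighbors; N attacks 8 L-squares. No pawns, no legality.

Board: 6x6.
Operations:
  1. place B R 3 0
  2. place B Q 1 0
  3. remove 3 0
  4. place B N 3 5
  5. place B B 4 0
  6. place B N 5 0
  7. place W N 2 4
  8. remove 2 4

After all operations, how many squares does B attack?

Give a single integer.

Answer: 20

Derivation:
Op 1: place BR@(3,0)
Op 2: place BQ@(1,0)
Op 3: remove (3,0)
Op 4: place BN@(3,5)
Op 5: place BB@(4,0)
Op 6: place BN@(5,0)
Op 7: place WN@(2,4)
Op 8: remove (2,4)
Per-piece attacks for B:
  BQ@(1,0): attacks (1,1) (1,2) (1,3) (1,4) (1,5) (2,0) (3,0) (4,0) (0,0) (2,1) (3,2) (4,3) (5,4) (0,1) [ray(1,0) blocked at (4,0)]
  BN@(3,5): attacks (4,3) (5,4) (2,3) (1,4)
  BB@(4,0): attacks (5,1) (3,1) (2,2) (1,3) (0,4)
  BN@(5,0): attacks (4,2) (3,1)
Union (20 distinct): (0,0) (0,1) (0,4) (1,1) (1,2) (1,3) (1,4) (1,5) (2,0) (2,1) (2,2) (2,3) (3,0) (3,1) (3,2) (4,0) (4,2) (4,3) (5,1) (5,4)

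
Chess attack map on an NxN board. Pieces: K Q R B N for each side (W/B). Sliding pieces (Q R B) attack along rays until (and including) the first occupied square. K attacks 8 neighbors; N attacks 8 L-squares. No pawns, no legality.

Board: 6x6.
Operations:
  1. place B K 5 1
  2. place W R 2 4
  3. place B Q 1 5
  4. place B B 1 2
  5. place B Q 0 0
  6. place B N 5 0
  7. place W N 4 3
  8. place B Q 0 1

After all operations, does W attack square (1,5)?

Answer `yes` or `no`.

Op 1: place BK@(5,1)
Op 2: place WR@(2,4)
Op 3: place BQ@(1,5)
Op 4: place BB@(1,2)
Op 5: place BQ@(0,0)
Op 6: place BN@(5,0)
Op 7: place WN@(4,3)
Op 8: place BQ@(0,1)
Per-piece attacks for W:
  WR@(2,4): attacks (2,5) (2,3) (2,2) (2,1) (2,0) (3,4) (4,4) (5,4) (1,4) (0,4)
  WN@(4,3): attacks (5,5) (3,5) (2,4) (5,1) (3,1) (2,2)
W attacks (1,5): no

Answer: no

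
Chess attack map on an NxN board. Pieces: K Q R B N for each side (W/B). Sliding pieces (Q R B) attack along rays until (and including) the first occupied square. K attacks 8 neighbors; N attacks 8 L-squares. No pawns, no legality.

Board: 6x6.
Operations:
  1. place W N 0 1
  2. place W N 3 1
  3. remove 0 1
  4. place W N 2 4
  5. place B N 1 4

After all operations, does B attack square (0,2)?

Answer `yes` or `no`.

Answer: yes

Derivation:
Op 1: place WN@(0,1)
Op 2: place WN@(3,1)
Op 3: remove (0,1)
Op 4: place WN@(2,4)
Op 5: place BN@(1,4)
Per-piece attacks for B:
  BN@(1,4): attacks (3,5) (2,2) (3,3) (0,2)
B attacks (0,2): yes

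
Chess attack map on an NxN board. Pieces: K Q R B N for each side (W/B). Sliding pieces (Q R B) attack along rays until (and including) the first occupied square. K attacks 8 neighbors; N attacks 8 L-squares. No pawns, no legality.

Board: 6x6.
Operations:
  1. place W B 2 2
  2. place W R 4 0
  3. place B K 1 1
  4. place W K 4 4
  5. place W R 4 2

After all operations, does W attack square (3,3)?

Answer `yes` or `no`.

Answer: yes

Derivation:
Op 1: place WB@(2,2)
Op 2: place WR@(4,0)
Op 3: place BK@(1,1)
Op 4: place WK@(4,4)
Op 5: place WR@(4,2)
Per-piece attacks for W:
  WB@(2,2): attacks (3,3) (4,4) (3,1) (4,0) (1,3) (0,4) (1,1) [ray(1,1) blocked at (4,4); ray(1,-1) blocked at (4,0); ray(-1,-1) blocked at (1,1)]
  WR@(4,0): attacks (4,1) (4,2) (5,0) (3,0) (2,0) (1,0) (0,0) [ray(0,1) blocked at (4,2)]
  WR@(4,2): attacks (4,3) (4,4) (4,1) (4,0) (5,2) (3,2) (2,2) [ray(0,1) blocked at (4,4); ray(0,-1) blocked at (4,0); ray(-1,0) blocked at (2,2)]
  WK@(4,4): attacks (4,5) (4,3) (5,4) (3,4) (5,5) (5,3) (3,5) (3,3)
W attacks (3,3): yes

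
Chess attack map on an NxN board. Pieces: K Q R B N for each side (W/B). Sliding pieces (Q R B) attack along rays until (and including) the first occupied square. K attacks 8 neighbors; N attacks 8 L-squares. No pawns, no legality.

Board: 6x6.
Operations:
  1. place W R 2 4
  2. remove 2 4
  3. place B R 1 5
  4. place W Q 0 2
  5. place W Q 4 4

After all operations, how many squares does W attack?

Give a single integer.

Answer: 25

Derivation:
Op 1: place WR@(2,4)
Op 2: remove (2,4)
Op 3: place BR@(1,5)
Op 4: place WQ@(0,2)
Op 5: place WQ@(4,4)
Per-piece attacks for W:
  WQ@(0,2): attacks (0,3) (0,4) (0,5) (0,1) (0,0) (1,2) (2,2) (3,2) (4,2) (5,2) (1,3) (2,4) (3,5) (1,1) (2,0)
  WQ@(4,4): attacks (4,5) (4,3) (4,2) (4,1) (4,0) (5,4) (3,4) (2,4) (1,4) (0,4) (5,5) (5,3) (3,5) (3,3) (2,2) (1,1) (0,0)
Union (25 distinct): (0,0) (0,1) (0,3) (0,4) (0,5) (1,1) (1,2) (1,3) (1,4) (2,0) (2,2) (2,4) (3,2) (3,3) (3,4) (3,5) (4,0) (4,1) (4,2) (4,3) (4,5) (5,2) (5,3) (5,4) (5,5)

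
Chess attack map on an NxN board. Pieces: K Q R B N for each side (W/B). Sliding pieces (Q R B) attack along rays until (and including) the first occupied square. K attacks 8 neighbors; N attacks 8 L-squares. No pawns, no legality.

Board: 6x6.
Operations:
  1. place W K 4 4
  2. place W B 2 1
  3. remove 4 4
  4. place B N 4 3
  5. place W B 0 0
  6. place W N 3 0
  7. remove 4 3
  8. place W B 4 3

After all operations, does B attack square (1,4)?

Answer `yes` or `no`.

Answer: no

Derivation:
Op 1: place WK@(4,4)
Op 2: place WB@(2,1)
Op 3: remove (4,4)
Op 4: place BN@(4,3)
Op 5: place WB@(0,0)
Op 6: place WN@(3,0)
Op 7: remove (4,3)
Op 8: place WB@(4,3)
Per-piece attacks for B:
B attacks (1,4): no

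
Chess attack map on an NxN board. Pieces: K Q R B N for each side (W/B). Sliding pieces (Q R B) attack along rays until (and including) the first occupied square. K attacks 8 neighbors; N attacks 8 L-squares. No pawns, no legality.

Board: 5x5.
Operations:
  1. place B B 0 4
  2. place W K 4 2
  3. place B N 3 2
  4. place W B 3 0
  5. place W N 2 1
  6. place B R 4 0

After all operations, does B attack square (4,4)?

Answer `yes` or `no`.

Answer: yes

Derivation:
Op 1: place BB@(0,4)
Op 2: place WK@(4,2)
Op 3: place BN@(3,2)
Op 4: place WB@(3,0)
Op 5: place WN@(2,1)
Op 6: place BR@(4,0)
Per-piece attacks for B:
  BB@(0,4): attacks (1,3) (2,2) (3,1) (4,0) [ray(1,-1) blocked at (4,0)]
  BN@(3,2): attacks (4,4) (2,4) (1,3) (4,0) (2,0) (1,1)
  BR@(4,0): attacks (4,1) (4,2) (3,0) [ray(0,1) blocked at (4,2); ray(-1,0) blocked at (3,0)]
B attacks (4,4): yes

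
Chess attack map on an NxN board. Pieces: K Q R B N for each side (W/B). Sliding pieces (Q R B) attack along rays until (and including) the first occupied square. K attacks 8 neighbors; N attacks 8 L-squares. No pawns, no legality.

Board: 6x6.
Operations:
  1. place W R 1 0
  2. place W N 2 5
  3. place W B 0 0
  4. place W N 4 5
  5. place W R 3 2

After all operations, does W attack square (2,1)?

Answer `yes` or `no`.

Answer: no

Derivation:
Op 1: place WR@(1,0)
Op 2: place WN@(2,5)
Op 3: place WB@(0,0)
Op 4: place WN@(4,5)
Op 5: place WR@(3,2)
Per-piece attacks for W:
  WB@(0,0): attacks (1,1) (2,2) (3,3) (4,4) (5,5)
  WR@(1,0): attacks (1,1) (1,2) (1,3) (1,4) (1,5) (2,0) (3,0) (4,0) (5,0) (0,0) [ray(-1,0) blocked at (0,0)]
  WN@(2,5): attacks (3,3) (4,4) (1,3) (0,4)
  WR@(3,2): attacks (3,3) (3,4) (3,5) (3,1) (3,0) (4,2) (5,2) (2,2) (1,2) (0,2)
  WN@(4,5): attacks (5,3) (3,3) (2,4)
W attacks (2,1): no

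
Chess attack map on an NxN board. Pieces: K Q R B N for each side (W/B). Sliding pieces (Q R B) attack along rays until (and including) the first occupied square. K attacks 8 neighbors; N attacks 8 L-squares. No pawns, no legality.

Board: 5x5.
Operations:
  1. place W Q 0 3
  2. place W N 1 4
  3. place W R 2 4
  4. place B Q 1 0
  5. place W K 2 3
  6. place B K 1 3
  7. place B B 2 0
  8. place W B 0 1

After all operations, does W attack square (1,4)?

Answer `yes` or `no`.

Answer: yes

Derivation:
Op 1: place WQ@(0,3)
Op 2: place WN@(1,4)
Op 3: place WR@(2,4)
Op 4: place BQ@(1,0)
Op 5: place WK@(2,3)
Op 6: place BK@(1,3)
Op 7: place BB@(2,0)
Op 8: place WB@(0,1)
Per-piece attacks for W:
  WB@(0,1): attacks (1,2) (2,3) (1,0) [ray(1,1) blocked at (2,3); ray(1,-1) blocked at (1,0)]
  WQ@(0,3): attacks (0,4) (0,2) (0,1) (1,3) (1,4) (1,2) (2,1) (3,0) [ray(0,-1) blocked at (0,1); ray(1,0) blocked at (1,3); ray(1,1) blocked at (1,4)]
  WN@(1,4): attacks (2,2) (3,3) (0,2)
  WK@(2,3): attacks (2,4) (2,2) (3,3) (1,3) (3,4) (3,2) (1,4) (1,2)
  WR@(2,4): attacks (2,3) (3,4) (4,4) (1,4) [ray(0,-1) blocked at (2,3); ray(-1,0) blocked at (1,4)]
W attacks (1,4): yes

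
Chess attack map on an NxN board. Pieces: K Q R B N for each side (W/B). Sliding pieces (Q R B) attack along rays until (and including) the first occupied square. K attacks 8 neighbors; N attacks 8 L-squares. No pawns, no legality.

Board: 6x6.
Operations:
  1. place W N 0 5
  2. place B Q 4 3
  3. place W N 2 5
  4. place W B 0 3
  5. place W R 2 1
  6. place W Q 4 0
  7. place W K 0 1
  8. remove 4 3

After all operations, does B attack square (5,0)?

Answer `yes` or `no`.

Op 1: place WN@(0,5)
Op 2: place BQ@(4,3)
Op 3: place WN@(2,5)
Op 4: place WB@(0,3)
Op 5: place WR@(2,1)
Op 6: place WQ@(4,0)
Op 7: place WK@(0,1)
Op 8: remove (4,3)
Per-piece attacks for B:
B attacks (5,0): no

Answer: no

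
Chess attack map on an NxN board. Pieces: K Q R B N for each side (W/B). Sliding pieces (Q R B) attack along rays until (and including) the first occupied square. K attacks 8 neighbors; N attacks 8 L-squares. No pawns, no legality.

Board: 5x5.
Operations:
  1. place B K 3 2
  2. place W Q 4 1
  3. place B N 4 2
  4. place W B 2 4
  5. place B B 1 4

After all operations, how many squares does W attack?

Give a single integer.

Answer: 11

Derivation:
Op 1: place BK@(3,2)
Op 2: place WQ@(4,1)
Op 3: place BN@(4,2)
Op 4: place WB@(2,4)
Op 5: place BB@(1,4)
Per-piece attacks for W:
  WB@(2,4): attacks (3,3) (4,2) (1,3) (0,2) [ray(1,-1) blocked at (4,2)]
  WQ@(4,1): attacks (4,2) (4,0) (3,1) (2,1) (1,1) (0,1) (3,2) (3,0) [ray(0,1) blocked at (4,2); ray(-1,1) blocked at (3,2)]
Union (11 distinct): (0,1) (0,2) (1,1) (1,3) (2,1) (3,0) (3,1) (3,2) (3,3) (4,0) (4,2)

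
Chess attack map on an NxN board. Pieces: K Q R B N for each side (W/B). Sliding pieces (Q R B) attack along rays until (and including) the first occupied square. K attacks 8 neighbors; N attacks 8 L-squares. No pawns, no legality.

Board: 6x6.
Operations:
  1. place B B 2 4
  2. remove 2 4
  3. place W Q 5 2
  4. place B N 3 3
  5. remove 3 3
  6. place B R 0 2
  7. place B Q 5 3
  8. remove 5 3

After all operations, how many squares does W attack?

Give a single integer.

Op 1: place BB@(2,4)
Op 2: remove (2,4)
Op 3: place WQ@(5,2)
Op 4: place BN@(3,3)
Op 5: remove (3,3)
Op 6: place BR@(0,2)
Op 7: place BQ@(5,3)
Op 8: remove (5,3)
Per-piece attacks for W:
  WQ@(5,2): attacks (5,3) (5,4) (5,5) (5,1) (5,0) (4,2) (3,2) (2,2) (1,2) (0,2) (4,3) (3,4) (2,5) (4,1) (3,0) [ray(-1,0) blocked at (0,2)]
Union (15 distinct): (0,2) (1,2) (2,2) (2,5) (3,0) (3,2) (3,4) (4,1) (4,2) (4,3) (5,0) (5,1) (5,3) (5,4) (5,5)

Answer: 15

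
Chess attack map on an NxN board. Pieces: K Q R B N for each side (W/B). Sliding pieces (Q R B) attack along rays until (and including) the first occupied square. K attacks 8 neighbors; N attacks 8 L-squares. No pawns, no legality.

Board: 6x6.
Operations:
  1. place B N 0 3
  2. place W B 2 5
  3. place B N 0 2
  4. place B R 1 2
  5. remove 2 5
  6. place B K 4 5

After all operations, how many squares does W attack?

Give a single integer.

Answer: 0

Derivation:
Op 1: place BN@(0,3)
Op 2: place WB@(2,5)
Op 3: place BN@(0,2)
Op 4: place BR@(1,2)
Op 5: remove (2,5)
Op 6: place BK@(4,5)
Per-piece attacks for W:
Union (0 distinct): (none)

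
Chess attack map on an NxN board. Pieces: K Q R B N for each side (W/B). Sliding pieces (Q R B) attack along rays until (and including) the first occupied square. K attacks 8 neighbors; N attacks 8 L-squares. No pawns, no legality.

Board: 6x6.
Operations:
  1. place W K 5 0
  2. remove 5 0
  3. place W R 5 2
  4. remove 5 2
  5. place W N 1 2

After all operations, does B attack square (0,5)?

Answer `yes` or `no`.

Op 1: place WK@(5,0)
Op 2: remove (5,0)
Op 3: place WR@(5,2)
Op 4: remove (5,2)
Op 5: place WN@(1,2)
Per-piece attacks for B:
B attacks (0,5): no

Answer: no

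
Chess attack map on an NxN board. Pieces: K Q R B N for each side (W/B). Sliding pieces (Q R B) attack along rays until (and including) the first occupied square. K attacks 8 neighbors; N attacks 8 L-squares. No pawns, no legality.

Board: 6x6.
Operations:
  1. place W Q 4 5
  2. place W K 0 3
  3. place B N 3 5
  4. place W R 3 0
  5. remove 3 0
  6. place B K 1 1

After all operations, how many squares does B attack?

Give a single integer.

Op 1: place WQ@(4,5)
Op 2: place WK@(0,3)
Op 3: place BN@(3,5)
Op 4: place WR@(3,0)
Op 5: remove (3,0)
Op 6: place BK@(1,1)
Per-piece attacks for B:
  BK@(1,1): attacks (1,2) (1,0) (2,1) (0,1) (2,2) (2,0) (0,2) (0,0)
  BN@(3,5): attacks (4,3) (5,4) (2,3) (1,4)
Union (12 distinct): (0,0) (0,1) (0,2) (1,0) (1,2) (1,4) (2,0) (2,1) (2,2) (2,3) (4,3) (5,4)

Answer: 12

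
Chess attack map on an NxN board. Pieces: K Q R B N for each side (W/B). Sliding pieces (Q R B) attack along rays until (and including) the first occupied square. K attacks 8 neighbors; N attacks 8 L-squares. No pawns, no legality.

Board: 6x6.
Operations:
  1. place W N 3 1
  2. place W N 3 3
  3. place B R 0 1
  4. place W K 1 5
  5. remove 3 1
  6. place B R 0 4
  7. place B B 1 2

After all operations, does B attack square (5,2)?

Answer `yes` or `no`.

Answer: no

Derivation:
Op 1: place WN@(3,1)
Op 2: place WN@(3,3)
Op 3: place BR@(0,1)
Op 4: place WK@(1,5)
Op 5: remove (3,1)
Op 6: place BR@(0,4)
Op 7: place BB@(1,2)
Per-piece attacks for B:
  BR@(0,1): attacks (0,2) (0,3) (0,4) (0,0) (1,1) (2,1) (3,1) (4,1) (5,1) [ray(0,1) blocked at (0,4)]
  BR@(0,4): attacks (0,5) (0,3) (0,2) (0,1) (1,4) (2,4) (3,4) (4,4) (5,4) [ray(0,-1) blocked at (0,1)]
  BB@(1,2): attacks (2,3) (3,4) (4,5) (2,1) (3,0) (0,3) (0,1) [ray(-1,-1) blocked at (0,1)]
B attacks (5,2): no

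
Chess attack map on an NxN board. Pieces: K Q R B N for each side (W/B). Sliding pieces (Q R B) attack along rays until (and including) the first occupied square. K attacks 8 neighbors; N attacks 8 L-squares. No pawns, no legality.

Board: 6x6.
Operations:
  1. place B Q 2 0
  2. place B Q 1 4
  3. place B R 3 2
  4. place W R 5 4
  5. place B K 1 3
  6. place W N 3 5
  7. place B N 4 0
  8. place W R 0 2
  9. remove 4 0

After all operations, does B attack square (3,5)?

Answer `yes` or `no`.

Answer: yes

Derivation:
Op 1: place BQ@(2,0)
Op 2: place BQ@(1,4)
Op 3: place BR@(3,2)
Op 4: place WR@(5,4)
Op 5: place BK@(1,3)
Op 6: place WN@(3,5)
Op 7: place BN@(4,0)
Op 8: place WR@(0,2)
Op 9: remove (4,0)
Per-piece attacks for B:
  BK@(1,3): attacks (1,4) (1,2) (2,3) (0,3) (2,4) (2,2) (0,4) (0,2)
  BQ@(1,4): attacks (1,5) (1,3) (2,4) (3,4) (4,4) (5,4) (0,4) (2,5) (2,3) (3,2) (0,5) (0,3) [ray(0,-1) blocked at (1,3); ray(1,0) blocked at (5,4); ray(1,-1) blocked at (3,2)]
  BQ@(2,0): attacks (2,1) (2,2) (2,3) (2,4) (2,5) (3,0) (4,0) (5,0) (1,0) (0,0) (3,1) (4,2) (5,3) (1,1) (0,2) [ray(-1,1) blocked at (0,2)]
  BR@(3,2): attacks (3,3) (3,4) (3,5) (3,1) (3,0) (4,2) (5,2) (2,2) (1,2) (0,2) [ray(0,1) blocked at (3,5); ray(-1,0) blocked at (0,2)]
B attacks (3,5): yes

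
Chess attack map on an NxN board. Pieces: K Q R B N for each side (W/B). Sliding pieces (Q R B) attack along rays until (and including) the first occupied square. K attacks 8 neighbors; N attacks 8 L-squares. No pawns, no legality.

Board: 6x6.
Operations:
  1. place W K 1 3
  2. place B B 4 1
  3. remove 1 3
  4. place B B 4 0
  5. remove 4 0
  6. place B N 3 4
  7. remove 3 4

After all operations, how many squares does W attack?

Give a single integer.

Answer: 0

Derivation:
Op 1: place WK@(1,3)
Op 2: place BB@(4,1)
Op 3: remove (1,3)
Op 4: place BB@(4,0)
Op 5: remove (4,0)
Op 6: place BN@(3,4)
Op 7: remove (3,4)
Per-piece attacks for W:
Union (0 distinct): (none)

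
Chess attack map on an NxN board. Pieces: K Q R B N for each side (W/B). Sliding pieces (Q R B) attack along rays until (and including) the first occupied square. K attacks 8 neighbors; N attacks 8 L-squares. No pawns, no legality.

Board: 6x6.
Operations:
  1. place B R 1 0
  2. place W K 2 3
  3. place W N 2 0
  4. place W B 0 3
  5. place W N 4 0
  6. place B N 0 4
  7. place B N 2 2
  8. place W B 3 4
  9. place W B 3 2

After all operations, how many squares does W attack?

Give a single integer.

Op 1: place BR@(1,0)
Op 2: place WK@(2,3)
Op 3: place WN@(2,0)
Op 4: place WB@(0,3)
Op 5: place WN@(4,0)
Op 6: place BN@(0,4)
Op 7: place BN@(2,2)
Op 8: place WB@(3,4)
Op 9: place WB@(3,2)
Per-piece attacks for W:
  WB@(0,3): attacks (1,4) (2,5) (1,2) (2,1) (3,0)
  WN@(2,0): attacks (3,2) (4,1) (1,2) (0,1)
  WK@(2,3): attacks (2,4) (2,2) (3,3) (1,3) (3,4) (3,2) (1,4) (1,2)
  WB@(3,2): attacks (4,3) (5,4) (4,1) (5,0) (2,3) (2,1) (1,0) [ray(-1,1) blocked at (2,3); ray(-1,-1) blocked at (1,0)]
  WB@(3,4): attacks (4,5) (4,3) (5,2) (2,5) (2,3) [ray(-1,-1) blocked at (2,3)]
  WN@(4,0): attacks (5,2) (3,2) (2,1)
Union (20 distinct): (0,1) (1,0) (1,2) (1,3) (1,4) (2,1) (2,2) (2,3) (2,4) (2,5) (3,0) (3,2) (3,3) (3,4) (4,1) (4,3) (4,5) (5,0) (5,2) (5,4)

Answer: 20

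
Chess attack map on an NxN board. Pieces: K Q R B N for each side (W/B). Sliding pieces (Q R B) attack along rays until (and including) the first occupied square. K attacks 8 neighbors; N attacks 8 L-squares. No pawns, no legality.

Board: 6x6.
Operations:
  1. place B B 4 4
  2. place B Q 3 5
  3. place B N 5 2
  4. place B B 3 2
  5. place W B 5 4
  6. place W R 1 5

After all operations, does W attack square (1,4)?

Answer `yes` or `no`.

Answer: yes

Derivation:
Op 1: place BB@(4,4)
Op 2: place BQ@(3,5)
Op 3: place BN@(5,2)
Op 4: place BB@(3,2)
Op 5: place WB@(5,4)
Op 6: place WR@(1,5)
Per-piece attacks for W:
  WR@(1,5): attacks (1,4) (1,3) (1,2) (1,1) (1,0) (2,5) (3,5) (0,5) [ray(1,0) blocked at (3,5)]
  WB@(5,4): attacks (4,5) (4,3) (3,2) [ray(-1,-1) blocked at (3,2)]
W attacks (1,4): yes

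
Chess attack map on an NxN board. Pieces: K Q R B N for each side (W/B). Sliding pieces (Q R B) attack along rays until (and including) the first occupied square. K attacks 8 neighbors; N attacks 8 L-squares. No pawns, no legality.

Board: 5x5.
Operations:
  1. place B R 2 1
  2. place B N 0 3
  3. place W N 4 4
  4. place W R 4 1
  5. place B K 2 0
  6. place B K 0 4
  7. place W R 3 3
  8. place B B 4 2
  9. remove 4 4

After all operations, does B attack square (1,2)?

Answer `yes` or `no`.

Op 1: place BR@(2,1)
Op 2: place BN@(0,3)
Op 3: place WN@(4,4)
Op 4: place WR@(4,1)
Op 5: place BK@(2,0)
Op 6: place BK@(0,4)
Op 7: place WR@(3,3)
Op 8: place BB@(4,2)
Op 9: remove (4,4)
Per-piece attacks for B:
  BN@(0,3): attacks (2,4) (1,1) (2,2)
  BK@(0,4): attacks (0,3) (1,4) (1,3)
  BK@(2,0): attacks (2,1) (3,0) (1,0) (3,1) (1,1)
  BR@(2,1): attacks (2,2) (2,3) (2,4) (2,0) (3,1) (4,1) (1,1) (0,1) [ray(0,-1) blocked at (2,0); ray(1,0) blocked at (4,1)]
  BB@(4,2): attacks (3,3) (3,1) (2,0) [ray(-1,1) blocked at (3,3); ray(-1,-1) blocked at (2,0)]
B attacks (1,2): no

Answer: no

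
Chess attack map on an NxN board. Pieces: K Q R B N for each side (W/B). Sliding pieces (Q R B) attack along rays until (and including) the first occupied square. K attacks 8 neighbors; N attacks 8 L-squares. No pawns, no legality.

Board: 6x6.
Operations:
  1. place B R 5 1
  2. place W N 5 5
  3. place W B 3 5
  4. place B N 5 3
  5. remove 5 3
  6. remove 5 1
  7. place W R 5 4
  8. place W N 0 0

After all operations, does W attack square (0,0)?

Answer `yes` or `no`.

Answer: no

Derivation:
Op 1: place BR@(5,1)
Op 2: place WN@(5,5)
Op 3: place WB@(3,5)
Op 4: place BN@(5,3)
Op 5: remove (5,3)
Op 6: remove (5,1)
Op 7: place WR@(5,4)
Op 8: place WN@(0,0)
Per-piece attacks for W:
  WN@(0,0): attacks (1,2) (2,1)
  WB@(3,5): attacks (4,4) (5,3) (2,4) (1,3) (0,2)
  WR@(5,4): attacks (5,5) (5,3) (5,2) (5,1) (5,0) (4,4) (3,4) (2,4) (1,4) (0,4) [ray(0,1) blocked at (5,5)]
  WN@(5,5): attacks (4,3) (3,4)
W attacks (0,0): no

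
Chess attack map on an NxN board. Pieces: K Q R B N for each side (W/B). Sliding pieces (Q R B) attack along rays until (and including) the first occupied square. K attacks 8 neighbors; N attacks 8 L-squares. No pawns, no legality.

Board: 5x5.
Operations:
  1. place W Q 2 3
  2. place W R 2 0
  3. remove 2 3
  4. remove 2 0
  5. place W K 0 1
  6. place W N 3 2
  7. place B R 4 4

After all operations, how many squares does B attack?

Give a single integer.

Answer: 8

Derivation:
Op 1: place WQ@(2,3)
Op 2: place WR@(2,0)
Op 3: remove (2,3)
Op 4: remove (2,0)
Op 5: place WK@(0,1)
Op 6: place WN@(3,2)
Op 7: place BR@(4,4)
Per-piece attacks for B:
  BR@(4,4): attacks (4,3) (4,2) (4,1) (4,0) (3,4) (2,4) (1,4) (0,4)
Union (8 distinct): (0,4) (1,4) (2,4) (3,4) (4,0) (4,1) (4,2) (4,3)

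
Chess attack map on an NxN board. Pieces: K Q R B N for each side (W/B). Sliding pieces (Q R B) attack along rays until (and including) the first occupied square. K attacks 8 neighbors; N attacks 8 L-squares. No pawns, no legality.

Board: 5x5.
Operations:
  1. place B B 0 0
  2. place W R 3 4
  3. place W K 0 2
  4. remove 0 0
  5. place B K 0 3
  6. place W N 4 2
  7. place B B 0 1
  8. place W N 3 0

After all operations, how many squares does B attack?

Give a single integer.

Op 1: place BB@(0,0)
Op 2: place WR@(3,4)
Op 3: place WK@(0,2)
Op 4: remove (0,0)
Op 5: place BK@(0,3)
Op 6: place WN@(4,2)
Op 7: place BB@(0,1)
Op 8: place WN@(3,0)
Per-piece attacks for B:
  BB@(0,1): attacks (1,2) (2,3) (3,4) (1,0) [ray(1,1) blocked at (3,4)]
  BK@(0,3): attacks (0,4) (0,2) (1,3) (1,4) (1,2)
Union (8 distinct): (0,2) (0,4) (1,0) (1,2) (1,3) (1,4) (2,3) (3,4)

Answer: 8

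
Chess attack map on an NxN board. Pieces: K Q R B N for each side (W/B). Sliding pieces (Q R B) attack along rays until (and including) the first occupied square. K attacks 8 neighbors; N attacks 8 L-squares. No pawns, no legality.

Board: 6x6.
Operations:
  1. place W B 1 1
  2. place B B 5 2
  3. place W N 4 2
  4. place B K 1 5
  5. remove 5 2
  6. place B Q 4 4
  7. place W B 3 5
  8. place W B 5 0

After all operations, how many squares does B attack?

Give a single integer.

Answer: 16

Derivation:
Op 1: place WB@(1,1)
Op 2: place BB@(5,2)
Op 3: place WN@(4,2)
Op 4: place BK@(1,5)
Op 5: remove (5,2)
Op 6: place BQ@(4,4)
Op 7: place WB@(3,5)
Op 8: place WB@(5,0)
Per-piece attacks for B:
  BK@(1,5): attacks (1,4) (2,5) (0,5) (2,4) (0,4)
  BQ@(4,4): attacks (4,5) (4,3) (4,2) (5,4) (3,4) (2,4) (1,4) (0,4) (5,5) (5,3) (3,5) (3,3) (2,2) (1,1) [ray(0,-1) blocked at (4,2); ray(-1,1) blocked at (3,5); ray(-1,-1) blocked at (1,1)]
Union (16 distinct): (0,4) (0,5) (1,1) (1,4) (2,2) (2,4) (2,5) (3,3) (3,4) (3,5) (4,2) (4,3) (4,5) (5,3) (5,4) (5,5)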